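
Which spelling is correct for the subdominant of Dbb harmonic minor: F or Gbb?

Gbb

Each scale degree takes a distinct letter name. Degree 4 of a scale on D must use the letter G.
Gbb and F are enharmonically the same pitch, but only Gbb uses the letter G, so it is the correct spelling here.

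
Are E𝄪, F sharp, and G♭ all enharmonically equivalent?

Yes

E## is pitch class 6; F# is pitch class 6; Gb is pitch class 6.
All spellings map to pitch class 6, so they are enharmonically equivalent.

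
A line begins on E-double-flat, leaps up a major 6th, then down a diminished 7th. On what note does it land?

A major sixth up from Ebb is Cb (letter C, 9 semitones up).
A diminished seventh down from Cb is D (letter D, 9 semitones down).

D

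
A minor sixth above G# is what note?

G up a major sixth is E, so the target letter is E.
From G#, a minor sixth is 8 semitones up: E.

E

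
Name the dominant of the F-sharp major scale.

The F# major scale runs F# G# A# B C# D# E#.
Degree 5 is C#.

C#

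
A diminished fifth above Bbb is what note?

Fbb

B up a perfect fifth is F#, so the target letter is F.
From Bbb, a diminished fifth is 6 semitones up: Fbb.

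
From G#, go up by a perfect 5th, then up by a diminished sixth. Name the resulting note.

Bb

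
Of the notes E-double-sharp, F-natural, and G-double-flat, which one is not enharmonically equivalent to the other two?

In 12-tone equal temperament, enharmonic equivalents share a pitch class. E## is pitch class 6; F is pitch class 5; Gbb is pitch class 5.
F and Gbb share pitch class 5, while E## is pitch class 6.

E##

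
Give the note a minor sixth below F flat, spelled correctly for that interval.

Ab

F down a major sixth is Ab, so the target letter is A.
From Fb, a minor sixth is 8 semitones down: Ab.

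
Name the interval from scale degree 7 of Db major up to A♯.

Scale degree 7 of Db major is C.
C up to A#: letters C→A make it a sixth; 10 semitones makes it augmented.

augmented sixth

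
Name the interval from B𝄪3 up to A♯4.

diminished seventh

Counting letters B–C–D–E–F–G–A gives a seventh.
B##→A# = 9 semitones, 2 narrower than the major seventh (11), so diminished.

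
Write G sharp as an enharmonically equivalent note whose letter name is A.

Ab

G# is pitch class 8. The letter A alone is pitch class 9.
To reach pitch class 8 from A requires an offset of -1 semitone, i.e. flat: Ab.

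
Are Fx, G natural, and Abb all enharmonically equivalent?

F## is pitch class 7; G is pitch class 7; Abb is pitch class 7.
All spellings map to pitch class 7, so they are enharmonically equivalent.

Yes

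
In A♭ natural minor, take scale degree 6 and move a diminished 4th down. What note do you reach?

Scale degree 6 of Ab natural minor is Fb.
A diminished fourth (4 semitones) below Fb lands on the letter C, giving C.

C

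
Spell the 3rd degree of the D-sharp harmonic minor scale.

F#

The D# harmonic minor scale runs D# E# F# G# A# B C##.
Degree 3 is F#.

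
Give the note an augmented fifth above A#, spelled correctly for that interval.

A fifth above A lands on the letter E.
An augmented fifth spans 8 semitones, so A# moves to pitch class 6. On the letter E that is E##.

E##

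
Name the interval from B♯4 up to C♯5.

minor second

Counting letters B–C gives a second.
B#→C# = 1 semitone, 1 narrower than the major second (2), so minor.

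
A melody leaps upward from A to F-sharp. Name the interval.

major sixth

The letter names run A→F, a span of 5 letter steps, so the interval is some kind of sixth.
A to F# is 9 semitones. A major sixth is 9, so 9 makes it major.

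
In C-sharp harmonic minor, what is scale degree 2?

The C# harmonic minor scale runs C# D# E F# G# A B#.
Degree 2 is D#.

D#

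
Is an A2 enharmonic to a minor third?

An augmented second spans 3 semitones; a minor third spans 3.
They are enharmonically equivalent.

Yes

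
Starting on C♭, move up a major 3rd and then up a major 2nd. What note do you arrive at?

F

A major third up from Cb is Eb (letter E, 4 semitones up).
A major second up from Eb is F (letter F, 2 semitones up).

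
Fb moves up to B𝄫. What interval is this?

perfect fourth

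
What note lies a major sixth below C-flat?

C down a major sixth is Eb, so the target letter is E.
From Cb, a major sixth is 9 semitones down: Ebb.

Ebb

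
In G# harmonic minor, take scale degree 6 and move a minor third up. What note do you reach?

G

Scale degree 6 of G# harmonic minor is E.
A minor third (3 semitones) above E lands on the letter G, giving G.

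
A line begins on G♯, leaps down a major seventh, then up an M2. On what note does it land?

B

A major seventh down from G# is A (letter A, 11 semitones down).
A major second up from A is B (letter B, 2 semitones up).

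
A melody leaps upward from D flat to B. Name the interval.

Counting letters D–E–F–G–A–B gives a sixth.
Db→B = 10 semitones, 1 wider than the major sixth (9), so augmented.

augmented sixth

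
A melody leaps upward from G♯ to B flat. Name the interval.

diminished third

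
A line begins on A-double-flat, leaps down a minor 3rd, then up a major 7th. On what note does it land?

A minor third down from Abb is Fb (letter F, 3 semitones down).
A major seventh up from Fb is Eb (letter E, 11 semitones up).

Eb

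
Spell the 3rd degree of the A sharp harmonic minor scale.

C#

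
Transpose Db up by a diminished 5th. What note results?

Abb

A fifth above D lands on the letter A.
A diminished fifth spans 6 semitones, so Db moves to pitch class 7. On the letter A that is Abb.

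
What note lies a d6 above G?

A sixth above G lands on the letter E.
A diminished sixth spans 7 semitones, so G moves to pitch class 2. On the letter E that is Ebb.

Ebb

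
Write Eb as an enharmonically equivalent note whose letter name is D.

Plain D sits 1 semitone below Eb, so on the letter D the same pitch needs a sharp: D#.

D#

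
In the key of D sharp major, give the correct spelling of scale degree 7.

The D# major scale runs D# E# F## G# A# B# C##.
Degree 7 is C##.

C##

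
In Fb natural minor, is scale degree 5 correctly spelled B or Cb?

Each scale degree takes a distinct letter name. Degree 5 of a scale on F must use the letter C.
Cb and B are enharmonically the same pitch, but only Cb uses the letter C, so it is the correct spelling here.

Cb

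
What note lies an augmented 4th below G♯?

D

A fourth below G lands on the letter D.
An augmented fourth spans 6 semitones, so G# moves to pitch class 2. On the letter D that is D.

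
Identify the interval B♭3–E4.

The letter names run B→E, a span of 3 letter steps, so the interval is some kind of fourth.
Bb to E is 6 semitones. A perfect fourth is 5, so 6 makes it augmented.

augmented fourth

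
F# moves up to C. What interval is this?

diminished fifth

Counting letters F–G–A–B–C gives a fifth.
F#→C = 6 semitones, 1 narrower than the perfect fifth (7), so diminished.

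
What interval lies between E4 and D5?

Counting letters E–F–G–A–B–C–D gives a seventh.
E→D = 10 semitones, 1 narrower than the major seventh (11), so minor.

minor seventh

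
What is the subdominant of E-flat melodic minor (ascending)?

Ab

Degree 4 takes the letter 3 steps above E, which is A.
In melodic minor (ascending), degree 4 sits 5 semitones above the tonic. Eb + 5 semitones is pitch class 8, spelled on A as Ab.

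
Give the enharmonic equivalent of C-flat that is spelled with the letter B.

B

Plain B sits at the same pitch as Cb, so on the letter B the same pitch needs a natural: B.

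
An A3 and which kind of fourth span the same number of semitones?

perfect

An augmented third spans 5 semitones.
A fourth spanning 5 semitones is perfect (the perfect fourth is 5).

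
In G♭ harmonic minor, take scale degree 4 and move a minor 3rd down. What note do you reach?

Scale degree 4 of Gb harmonic minor is Cb.
A minor third (3 semitones) below Cb lands on the letter A, giving Ab.

Ab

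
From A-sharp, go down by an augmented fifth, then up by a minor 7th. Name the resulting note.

An augmented fifth down from A# is D (letter D, 8 semitones down).
A minor seventh up from D is C (letter C, 10 semitones up).

C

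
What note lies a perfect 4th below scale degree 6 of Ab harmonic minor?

Cb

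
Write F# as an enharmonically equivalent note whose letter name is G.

F# is pitch class 6. The letter G alone is pitch class 7.
To reach pitch class 6 from G requires an offset of -1 semitone, i.e. flat: Gb.

Gb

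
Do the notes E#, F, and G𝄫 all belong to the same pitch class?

E# = pitch class 5 and F = pitch class 5 and Gbb = pitch class 5 — the same pitch class, so they are enharmonic equivalents.

Yes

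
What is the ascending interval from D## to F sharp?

diminished third

Counting letters D–E–F gives a third.
D##→F# = 2 semitones, 2 narrower than the major third (4), so diminished.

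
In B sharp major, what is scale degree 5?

F##

Degree 5 takes the letter 4 steps above B, which is F.
In major, degree 5 sits 7 semitones above the tonic. B# + 7 semitones is pitch class 7, spelled on F as F##.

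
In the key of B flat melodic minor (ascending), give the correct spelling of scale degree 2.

Degree 2 takes the letter 1 step above B, which is C.
In melodic minor (ascending), degree 2 sits 2 semitones above the tonic. Bb + 2 semitones is pitch class 0, spelled on C as C.

C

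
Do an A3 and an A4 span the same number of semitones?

No

An augmented third spans 5 semitones; an augmented fourth spans 6.
The spans differ, so they are not enharmonic equivalents.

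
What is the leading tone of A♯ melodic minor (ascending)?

G##

The A# melodic minor (ascending) scale runs A# B# C# D# E# F## G##.
Degree 7 is G##.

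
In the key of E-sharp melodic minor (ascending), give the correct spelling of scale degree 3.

The E# melodic minor (ascending) scale runs E# F## G# A# B# C## D##.
Degree 3 is G#.

G#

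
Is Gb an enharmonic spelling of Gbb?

Gb is pitch class 6; Gbb is pitch class 5.
The pitch classes differ (6 vs. 5), so they are not enharmonic equivalents.

No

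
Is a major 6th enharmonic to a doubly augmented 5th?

A major sixth spans 9 semitones; a doubly augmented fifth spans 9.
They are enharmonically equivalent.

Yes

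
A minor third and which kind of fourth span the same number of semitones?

A minor third spans 3 semitones.
A fourth spanning 3 semitones is doubly diminished (the perfect fourth is 5).

doubly diminished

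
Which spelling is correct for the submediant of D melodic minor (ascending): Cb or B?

B

Each scale degree takes a distinct letter name. Degree 6 of a scale on D must use the letter B.
B and Cb are enharmonically the same pitch, but only B uses the letter B, so it is the correct spelling here.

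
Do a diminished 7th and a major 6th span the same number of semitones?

Yes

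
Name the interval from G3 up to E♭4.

minor sixth

Counting letters G–A–B–C–D–E gives a sixth.
G→Eb = 8 semitones, 1 narrower than the major sixth (9), so minor.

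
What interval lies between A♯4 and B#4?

major second

The letter names run A→B, a span of 1 letter step, so the interval is some kind of second.
A# to B# is 2 semitones. A major second is 2, so 2 makes it major.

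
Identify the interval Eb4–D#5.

augmented seventh

Counting letters E–F–G–A–B–C–D gives a seventh.
Eb→D# = 12 semitones, 1 wider than the major seventh (11), so augmented.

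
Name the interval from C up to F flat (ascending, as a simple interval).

diminished fourth

The letter names run C→F, a span of 3 letter steps, so the interval is some kind of fourth.
C to Fb is 4 semitones. A perfect fourth is 5, so 4 makes it diminished.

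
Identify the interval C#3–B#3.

Counting letters C–D–E–F–G–A–B gives a seventh.
C#→B# = 11 semitones, exactly the major seventh.

major seventh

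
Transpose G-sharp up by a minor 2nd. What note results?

A

G up a major second is A, so the target letter is A.
From G#, a minor second is 1 semitone up: A.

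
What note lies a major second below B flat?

Ab

B down a major second is A, so the target letter is A.
From Bb, a major second is 2 semitones down: Ab.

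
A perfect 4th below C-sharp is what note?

G#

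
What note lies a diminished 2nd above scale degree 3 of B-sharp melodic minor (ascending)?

Scale degree 3 of B# melodic minor (ascending) is D#.
A diminished second (0 semitones) above D# lands on the letter E, giving Eb.

Eb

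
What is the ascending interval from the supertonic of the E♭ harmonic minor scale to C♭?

diminished fifth

The supertonic of Eb harmonic minor is F.
F up to Cb: letters F→C make it a fifth; 6 semitones makes it diminished.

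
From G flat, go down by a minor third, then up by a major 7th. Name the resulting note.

D

A minor third down from Gb is Eb (letter E, 3 semitones down).
A major seventh up from Eb is D (letter D, 11 semitones up).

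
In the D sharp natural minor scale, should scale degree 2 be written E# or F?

Each scale degree takes a distinct letter name. Degree 2 of a scale on D must use the letter E.
E# and F are enharmonically the same pitch, but only E# uses the letter E, so it is the correct spelling here.

E#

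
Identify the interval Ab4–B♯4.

The letter names run A→B, a span of 1 letter step, so the interval is some kind of second.
Ab to B# is 4 semitones. A major second is 2, so 4 makes it doubly augmented.

doubly augmented second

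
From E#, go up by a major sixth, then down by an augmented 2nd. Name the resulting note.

B

A major sixth up from E# is C## (letter C, 9 semitones up).
An augmented second down from C## is B (letter B, 3 semitones down).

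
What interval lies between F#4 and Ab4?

diminished third

Counting letters F–G–A gives a third.
F#→Ab = 2 semitones, 2 narrower than the major third (4), so diminished.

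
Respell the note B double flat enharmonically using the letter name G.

Plain G sits 2 semitones below Bbb, so on the letter G the same pitch needs a double sharp: G##.

G##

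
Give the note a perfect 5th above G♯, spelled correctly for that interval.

G up a perfect fifth is D, so the target letter is D.
From G#, a perfect fifth is 7 semitones up: D#.

D#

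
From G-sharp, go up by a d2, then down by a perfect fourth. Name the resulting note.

A diminished second up from G# is Ab (letter A, 0 semitones up).
A perfect fourth down from Ab is Eb (letter E, 5 semitones down).

Eb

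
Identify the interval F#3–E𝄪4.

augmented seventh

Counting letters F–G–A–B–C–D–E gives a seventh.
F#→E## = 12 semitones, 1 wider than the major seventh (11), so augmented.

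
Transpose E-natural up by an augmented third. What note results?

E up a major third is G#, so the target letter is G.
From E, an augmented third is 5 semitones up: G##.

G##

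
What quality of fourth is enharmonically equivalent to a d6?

doubly augmented

A diminished sixth spans 7 semitones.
A fourth spanning 7 semitones is doubly augmented (the perfect fourth is 5).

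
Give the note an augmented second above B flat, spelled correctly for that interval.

C#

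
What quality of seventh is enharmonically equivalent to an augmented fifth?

An augmented fifth spans 8 semitones.
A seventh spanning 8 semitones is doubly diminished (the major seventh is 11).

doubly diminished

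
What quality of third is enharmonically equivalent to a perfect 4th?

augmented

A perfect fourth spans 5 semitones.
A third spanning 5 semitones is augmented (the major third is 4).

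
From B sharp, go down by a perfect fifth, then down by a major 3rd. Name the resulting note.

C#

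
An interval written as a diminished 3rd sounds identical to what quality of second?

A diminished third spans 2 semitones.
A second spanning 2 semitones is major (the major second is 2).

major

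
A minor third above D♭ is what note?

A third above D lands on the letter F.
A minor third spans 3 semitones, so Db moves to pitch class 4. On the letter F that is Fb.

Fb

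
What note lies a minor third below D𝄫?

Bbb

D down a major third is Bb, so the target letter is B.
From Dbb, a minor third is 3 semitones down: Bbb.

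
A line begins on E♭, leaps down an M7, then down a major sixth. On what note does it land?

A major seventh down from Eb is Fb (letter F, 11 semitones down).
A major sixth down from Fb is Abb (letter A, 9 semitones down).

Abb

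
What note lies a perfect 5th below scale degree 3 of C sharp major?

A#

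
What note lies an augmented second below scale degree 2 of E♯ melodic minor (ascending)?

E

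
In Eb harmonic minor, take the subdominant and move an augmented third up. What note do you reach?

C#

The subdominant of Eb harmonic minor is Ab.
An augmented third (5 semitones) above Ab lands on the letter C, giving C#.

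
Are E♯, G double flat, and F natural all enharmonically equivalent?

Yes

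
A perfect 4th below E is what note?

A fourth below E lands on the letter B.
A perfect fourth spans 5 semitones, so E moves to pitch class 11. On the letter B that is B.

B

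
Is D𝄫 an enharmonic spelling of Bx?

No

Dbb is pitch class 0; B## is pitch class 1.
The pitch classes differ (0 vs. 1), so they are not enharmonic equivalents.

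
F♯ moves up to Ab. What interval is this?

diminished third

Counting letters F–G–A gives a third.
F#→Ab = 2 semitones, 2 narrower than the major third (4), so diminished.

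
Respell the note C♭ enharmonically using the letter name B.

Plain B sits at the same pitch as Cb, so on the letter B the same pitch needs a natural: B.

B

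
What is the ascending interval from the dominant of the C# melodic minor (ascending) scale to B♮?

The dominant of C# melodic minor (ascending) is G#.
G# up to B: letters G→B make it a third; 3 semitones makes it minor.

minor third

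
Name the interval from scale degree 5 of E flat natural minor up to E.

Scale degree 5 of Eb natural minor is Bb.
Bb up to E: letters B→E make it a fourth; 6 semitones makes it augmented.

augmented fourth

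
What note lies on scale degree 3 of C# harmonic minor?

E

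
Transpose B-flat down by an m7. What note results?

C

A seventh below B lands on the letter C.
A minor seventh spans 10 semitones, so Bb moves to pitch class 0. On the letter C that is C.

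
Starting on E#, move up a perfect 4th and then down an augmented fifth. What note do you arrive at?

D

A perfect fourth up from E# is A# (letter A, 5 semitones up).
An augmented fifth down from A# is D (letter D, 8 semitones down).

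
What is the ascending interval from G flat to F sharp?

Counting letters G–A–B–C–D–E–F gives a seventh.
Gb→F# = 12 semitones, 1 wider than the major seventh (11), so augmented.

augmented seventh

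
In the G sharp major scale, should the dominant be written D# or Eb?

Each scale degree takes a distinct letter name. Degree 5 of a scale on G must use the letter D.
D# and Eb are enharmonically the same pitch, but only D# uses the letter D, so it is the correct spelling here.

D#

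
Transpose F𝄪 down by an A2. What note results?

A second below F lands on the letter E.
An augmented second spans 3 semitones, so F## moves to pitch class 4. On the letter E that is E.

E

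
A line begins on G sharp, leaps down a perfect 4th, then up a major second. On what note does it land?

A perfect fourth down from G# is D# (letter D, 5 semitones down).
A major second up from D# is E# (letter E, 2 semitones up).

E#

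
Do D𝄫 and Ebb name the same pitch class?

No

Dbb is pitch class 0; Ebb is pitch class 2.
The pitch classes differ (0 vs. 2), so they are not enharmonic equivalents.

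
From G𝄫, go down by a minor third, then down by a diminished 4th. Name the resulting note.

Bb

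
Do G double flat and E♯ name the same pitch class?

Yes

Gbb is pitch class 5; E# is pitch class 5.
All spellings map to pitch class 5, so they are enharmonically equivalent.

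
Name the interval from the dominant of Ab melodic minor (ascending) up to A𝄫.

The dominant of Ab melodic minor (ascending) is Eb.
Eb up to Abb: letters E→A make it a fourth; 4 semitones makes it diminished.

diminished fourth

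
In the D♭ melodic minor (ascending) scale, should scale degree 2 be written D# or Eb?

Each scale degree takes a distinct letter name. Degree 2 of a scale on D must use the letter E.
Eb and D# are enharmonically the same pitch, but only Eb uses the letter E, so it is the correct spelling here.

Eb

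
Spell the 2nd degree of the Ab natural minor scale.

Bb

Degree 2 takes the letter 1 step above A, which is B.
In natural minor, degree 2 sits 2 semitones above the tonic. Ab + 2 semitones is pitch class 10, spelled on B as Bb.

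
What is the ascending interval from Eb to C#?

augmented sixth

The letter names run E→C, a span of 5 letter steps, so the interval is some kind of sixth.
Eb to C# is 10 semitones. A major sixth is 9, so 10 makes it augmented.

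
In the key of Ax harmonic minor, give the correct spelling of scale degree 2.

Degree 2 takes the letter 1 step above A, which is B.
In harmonic minor, degree 2 sits 2 semitones above the tonic. A## + 2 semitones is pitch class 1, spelled on B as B##.

B##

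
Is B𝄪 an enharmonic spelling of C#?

Yes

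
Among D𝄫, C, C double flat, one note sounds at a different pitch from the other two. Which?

Cbb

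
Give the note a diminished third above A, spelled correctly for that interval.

A up a major third is C#, so the target letter is C.
From A, a diminished third is 2 semitones up: Cb.

Cb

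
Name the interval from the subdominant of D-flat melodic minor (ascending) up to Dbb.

The subdominant of Db melodic minor (ascending) is Gb.
Gb up to Dbb: letters G→D make it a fifth; 6 semitones makes it diminished.

diminished fifth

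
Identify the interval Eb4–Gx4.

The letter names run E→G, a span of 2 letter steps, so the interval is some kind of third.
Eb to G## is 6 semitones. A major third is 4, so 6 makes it doubly augmented.

doubly augmented third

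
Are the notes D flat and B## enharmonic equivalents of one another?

Db = pitch class 1 and B## = pitch class 1 — the same pitch class, so they are enharmonic equivalents.

Yes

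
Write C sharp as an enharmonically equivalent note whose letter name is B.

B##

C# is pitch class 1. The letter B alone is pitch class 11.
To reach pitch class 1 from B requires an offset of +2 semitones, i.e. double sharp: B##.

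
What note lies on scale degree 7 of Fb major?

Degree 7 takes the letter 6 steps above F, which is E.
In major, degree 7 sits 11 semitones above the tonic. Fb + 11 semitones is pitch class 3, spelled on E as Eb.

Eb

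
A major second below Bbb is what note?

B down a major second is A, so the target letter is A.
From Bbb, a major second is 2 semitones down: Abb.

Abb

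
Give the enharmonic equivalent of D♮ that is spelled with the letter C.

Plain C sits 2 semitones below D, so on the letter C the same pitch needs a double sharp: C##.

C##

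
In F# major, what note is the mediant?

A#

Degree 3 takes the letter 2 steps above F, which is A.
In major, degree 3 sits 4 semitones above the tonic. F# + 4 semitones is pitch class 10, spelled on A as A#.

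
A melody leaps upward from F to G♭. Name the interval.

Counting letters F–G gives a second.
F→Gb = 1 semitone, 1 narrower than the major second (2), so minor.

minor second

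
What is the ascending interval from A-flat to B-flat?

major second

The letter names run A→B, a span of 1 letter step, so the interval is some kind of second.
Ab to Bb is 2 semitones. A major second is 2, so 2 makes it major.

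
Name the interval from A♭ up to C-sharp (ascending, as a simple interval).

augmented third

The letter names run A→C, a span of 2 letter steps, so the interval is some kind of third.
Ab to C# is 5 semitones. A major third is 4, so 5 makes it augmented.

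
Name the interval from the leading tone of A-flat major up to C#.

The leading tone of Ab major is G.
G up to C#: letters G→C make it a fourth; 6 semitones makes it augmented.

augmented fourth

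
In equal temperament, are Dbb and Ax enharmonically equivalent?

No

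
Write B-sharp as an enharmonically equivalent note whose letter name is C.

Plain C sits at the same pitch as B#, so on the letter C the same pitch needs a natural: C.

C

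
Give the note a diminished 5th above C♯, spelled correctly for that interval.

C up a perfect fifth is G, so the target letter is G.
From C#, a diminished fifth is 6 semitones up: G.

G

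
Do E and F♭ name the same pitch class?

E is pitch class 4; Fb is pitch class 4.
All spellings map to pitch class 4, so they are enharmonically equivalent.

Yes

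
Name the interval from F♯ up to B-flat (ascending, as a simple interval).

Counting letters F–G–A–B gives a fourth.
F#→Bb = 4 semitones, 1 narrower than the perfect fourth (5), so diminished.

diminished fourth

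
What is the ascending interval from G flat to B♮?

augmented third

The letter names run G→B, a span of 2 letter steps, so the interval is some kind of third.
Gb to B is 5 semitones. A major third is 4, so 5 makes it augmented.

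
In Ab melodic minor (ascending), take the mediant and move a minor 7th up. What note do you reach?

The mediant of Ab melodic minor (ascending) is Cb.
A minor seventh (10 semitones) above Cb lands on the letter B, giving Bbb.

Bbb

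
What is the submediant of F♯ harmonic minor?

Degree 6 takes the letter 5 steps above F, which is D.
In harmonic minor, degree 6 sits 8 semitones above the tonic. F# + 8 semitones is pitch class 2, spelled on D as D.

D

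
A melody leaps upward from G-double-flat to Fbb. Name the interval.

The letter names run G→F, a span of 6 letter steps, so the interval is some kind of seventh.
Gbb to Fbb is 10 semitones. A major seventh is 11, so 10 makes it minor.

minor seventh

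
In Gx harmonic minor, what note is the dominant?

Degree 5 takes the letter 4 steps above G, which is D.
In harmonic minor, degree 5 sits 7 semitones above the tonic. G## + 7 semitones is pitch class 4, spelled on D as D##.

D##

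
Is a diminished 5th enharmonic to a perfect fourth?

No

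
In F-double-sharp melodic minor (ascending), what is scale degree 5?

The F## melodic minor (ascending) scale runs F## G## A# B# C## D## E##.
Degree 5 is C##.

C##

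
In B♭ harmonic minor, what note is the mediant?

Db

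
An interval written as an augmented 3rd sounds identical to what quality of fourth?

An augmented third spans 5 semitones.
A fourth spanning 5 semitones is perfect (the perfect fourth is 5).

perfect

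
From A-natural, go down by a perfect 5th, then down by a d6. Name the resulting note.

F##

A perfect fifth down from A is D (letter D, 7 semitones down).
A diminished sixth down from D is F## (letter F, 7 semitones down).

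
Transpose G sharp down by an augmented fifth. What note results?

A fifth below G lands on the letter C.
An augmented fifth spans 8 semitones, so G# moves to pitch class 0. On the letter C that is C.

C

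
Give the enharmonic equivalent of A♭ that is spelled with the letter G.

G#

Plain G sits 1 semitone below Ab, so on the letter G the same pitch needs a sharp: G#.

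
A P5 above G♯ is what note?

A fifth above G lands on the letter D.
A perfect fifth spans 7 semitones, so G# moves to pitch class 3. On the letter D that is D#.

D#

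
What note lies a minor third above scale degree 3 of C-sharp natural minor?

G

Scale degree 3 of C# natural minor is E.
A minor third (3 semitones) above E lands on the letter G, giving G.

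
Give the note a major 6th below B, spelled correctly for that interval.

A sixth below B lands on the letter D.
A major sixth spans 9 semitones, so B moves to pitch class 2. On the letter D that is D.

D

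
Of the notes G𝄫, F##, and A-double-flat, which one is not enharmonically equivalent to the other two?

In 12-tone equal temperament, enharmonic equivalents share a pitch class. Gbb is pitch class 5; F## is pitch class 7; Abb is pitch class 7.
F## and Abb share pitch class 7, while Gbb is pitch class 5.

Gbb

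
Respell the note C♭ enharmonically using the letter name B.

B

Plain B sits at the same pitch as Cb, so on the letter B the same pitch needs a natural: B.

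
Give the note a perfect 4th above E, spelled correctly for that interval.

A

E up a perfect fourth is A, so the target letter is A.
From E, a perfect fourth is 5 semitones up: A.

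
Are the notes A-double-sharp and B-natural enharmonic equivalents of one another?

Yes

A## = pitch class 11 and B = pitch class 11 — the same pitch class, so they are enharmonic equivalents.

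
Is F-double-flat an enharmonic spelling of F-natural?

No

Two spellings are enharmonically equivalent only if they share a pitch class.
Here Fbb → 3, F → 5; 3 ≠ 5, so they are not.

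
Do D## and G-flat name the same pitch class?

No

Two spellings are enharmonically equivalent only if they share a pitch class.
Here D## → 4, Gb → 6; 4 ≠ 6, so they are not.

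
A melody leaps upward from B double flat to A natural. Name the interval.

The letter names run B→A, a span of 6 letter steps, so the interval is some kind of seventh.
Bbb to A is 12 semitones. A major seventh is 11, so 12 makes it augmented.

augmented seventh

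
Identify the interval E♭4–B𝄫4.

diminished fifth

Counting letters E–F–G–A–B gives a fifth.
Eb→Bbb = 6 semitones, 1 narrower than the perfect fifth (7), so diminished.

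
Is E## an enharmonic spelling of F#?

Yes

E## is pitch class 6; F# is pitch class 6.
All spellings map to pitch class 6, so they are enharmonically equivalent.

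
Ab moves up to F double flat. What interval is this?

diminished sixth

The letter names run A→F, a span of 5 letter steps, so the interval is some kind of sixth.
Ab to Fbb is 7 semitones. A major sixth is 9, so 7 makes it diminished.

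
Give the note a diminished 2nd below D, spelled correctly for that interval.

D down a major second is C, so the target letter is C.
From D, a diminished second is 0 semitones down: C##.

C##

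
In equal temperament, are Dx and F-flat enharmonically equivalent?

D## = pitch class 4 and Fb = pitch class 4 — the same pitch class, so they are enharmonic equivalents.

Yes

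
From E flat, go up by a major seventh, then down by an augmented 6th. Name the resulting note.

A major seventh up from Eb is D (letter D, 11 semitones up).
An augmented sixth down from D is Fb (letter F, 10 semitones down).

Fb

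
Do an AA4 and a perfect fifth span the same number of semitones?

A doubly augmented fourth spans 7 semitones; a perfect fifth spans 7.
They are enharmonically equivalent.

Yes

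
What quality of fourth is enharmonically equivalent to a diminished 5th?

A diminished fifth spans 6 semitones.
A fourth spanning 6 semitones is augmented (the perfect fourth is 5).

augmented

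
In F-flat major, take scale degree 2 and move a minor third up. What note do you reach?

Bbb

Scale degree 2 of Fb major is Gb.
A minor third (3 semitones) above Gb lands on the letter B, giving Bbb.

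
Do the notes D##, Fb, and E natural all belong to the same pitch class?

D## is pitch class 4; Fb is pitch class 4; E is pitch class 4.
All spellings map to pitch class 4, so they are enharmonically equivalent.

Yes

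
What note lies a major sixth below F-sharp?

A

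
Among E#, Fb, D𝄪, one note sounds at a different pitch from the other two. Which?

E#

In 12-tone equal temperament, enharmonic equivalents share a pitch class. E# is pitch class 5; Fb is pitch class 4; D## is pitch class 4.
Fb and D## share pitch class 4, while E# is pitch class 5.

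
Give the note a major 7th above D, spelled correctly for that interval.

C#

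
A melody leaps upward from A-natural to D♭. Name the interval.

The letter names run A→D, a span of 3 letter steps, so the interval is some kind of fourth.
A to Db is 4 semitones. A perfect fourth is 5, so 4 makes it diminished.

diminished fourth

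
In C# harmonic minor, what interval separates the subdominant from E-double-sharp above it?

augmented seventh

The subdominant of C# harmonic minor is F#.
F# up to E##: letters F→E make it a seventh; 12 semitones makes it augmented.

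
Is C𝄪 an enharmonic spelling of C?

C## is pitch class 2; C is pitch class 0.
The pitch classes differ (2 vs. 0), so they are not enharmonic equivalents.

No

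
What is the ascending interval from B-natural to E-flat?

diminished fourth

The letter names run B→E, a span of 3 letter steps, so the interval is some kind of fourth.
B to Eb is 4 semitones. A perfect fourth is 5, so 4 makes it diminished.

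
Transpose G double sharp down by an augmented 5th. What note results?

C#

G down a perfect fifth is C, so the target letter is C.
From G##, an augmented fifth is 8 semitones down: C#.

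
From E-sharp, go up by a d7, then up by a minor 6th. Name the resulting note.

A diminished seventh up from E# is D (letter D, 9 semitones up).
A minor sixth up from D is Bb (letter B, 8 semitones up).

Bb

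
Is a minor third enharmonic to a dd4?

Yes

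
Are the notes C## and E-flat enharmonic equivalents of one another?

No

C## is pitch class 2; Eb is pitch class 3.
The pitch classes differ (2 vs. 3), so they are not enharmonic equivalents.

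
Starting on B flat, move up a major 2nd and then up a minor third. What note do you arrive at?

A major second up from Bb is C (letter C, 2 semitones up).
A minor third up from C is Eb (letter E, 3 semitones up).

Eb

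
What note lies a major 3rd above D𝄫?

Fb

A third above D lands on the letter F.
A major third spans 4 semitones, so Dbb moves to pitch class 4. On the letter F that is Fb.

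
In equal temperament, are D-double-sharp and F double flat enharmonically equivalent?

No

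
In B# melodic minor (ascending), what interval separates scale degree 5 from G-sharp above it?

minor second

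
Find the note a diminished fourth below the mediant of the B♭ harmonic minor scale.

A

The mediant of Bb harmonic minor is Db.
A diminished fourth (4 semitones) below Db lands on the letter A, giving A.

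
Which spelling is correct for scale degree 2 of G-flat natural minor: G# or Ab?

Ab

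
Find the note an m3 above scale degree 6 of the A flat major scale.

Ab

Scale degree 6 of Ab major is F.
A minor third (3 semitones) above F lands on the letter A, giving Ab.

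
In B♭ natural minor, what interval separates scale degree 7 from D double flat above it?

Scale degree 7 of Bb natural minor is Ab.
Ab up to Dbb: letters A→D make it a fourth; 4 semitones makes it diminished.

diminished fourth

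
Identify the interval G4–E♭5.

The letter names run G→E, a span of 5 letter steps, so the interval is some kind of sixth.
G to Eb is 8 semitones. A major sixth is 9, so 8 makes it minor.

minor sixth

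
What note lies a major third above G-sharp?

A third above G lands on the letter B.
A major third spans 4 semitones, so G# moves to pitch class 0. On the letter B that is B#.

B#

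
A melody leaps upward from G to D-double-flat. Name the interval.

doubly diminished fifth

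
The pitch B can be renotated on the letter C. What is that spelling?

B is pitch class 11. The letter C alone is pitch class 0.
To reach pitch class 11 from C requires an offset of -1 semitone, i.e. flat: Cb.

Cb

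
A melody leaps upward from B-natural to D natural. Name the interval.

minor third

The letter names run B→D, a span of 2 letter steps, so the interval is some kind of third.
B to D is 3 semitones. A major third is 4, so 3 makes it minor.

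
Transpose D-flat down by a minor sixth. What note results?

F

D down a major sixth is F, so the target letter is F.
From Db, a minor sixth is 8 semitones down: F.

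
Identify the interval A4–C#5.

Counting letters A–B–C gives a third.
A→C# = 4 semitones, exactly the major third.

major third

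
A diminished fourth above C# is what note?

F

A fourth above C lands on the letter F.
A diminished fourth spans 4 semitones, so C# moves to pitch class 5. On the letter F that is F.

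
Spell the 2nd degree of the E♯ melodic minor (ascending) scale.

F##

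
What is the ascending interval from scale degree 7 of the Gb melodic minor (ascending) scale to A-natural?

major third

Scale degree 7 of Gb melodic minor (ascending) is F.
F up to A: letters F→A make it a third; 4 semitones makes it major.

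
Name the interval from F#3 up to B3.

Counting letters F–G–A–B gives a fourth.
F#→B = 5 semitones, exactly the perfect fourth.

perfect fourth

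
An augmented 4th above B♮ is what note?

B up a perfect fourth is E, so the target letter is E.
From B, an augmented fourth is 6 semitones up: E#.

E#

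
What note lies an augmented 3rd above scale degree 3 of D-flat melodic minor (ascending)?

A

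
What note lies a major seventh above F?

A seventh above F lands on the letter E.
A major seventh spans 11 semitones, so F moves to pitch class 4. On the letter E that is E.

E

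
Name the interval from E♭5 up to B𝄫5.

Counting letters E–F–G–A–B gives a fifth.
Eb→Bbb = 6 semitones, 1 narrower than the perfect fifth (7), so diminished.

diminished fifth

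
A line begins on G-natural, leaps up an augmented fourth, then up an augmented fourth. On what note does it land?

An augmented fourth up from G is C# (letter C, 6 semitones up).
An augmented fourth up from C# is F## (letter F, 6 semitones up).

F##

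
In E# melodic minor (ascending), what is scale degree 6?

Degree 6 takes the letter 5 steps above E, which is C.
In melodic minor (ascending), degree 6 sits 9 semitones above the tonic. E# + 9 semitones is pitch class 2, spelled on C as C##.

C##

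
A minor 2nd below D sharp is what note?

D down a major second is C, so the target letter is C.
From D#, a minor second is 1 semitone down: C##.

C##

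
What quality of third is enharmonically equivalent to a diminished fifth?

doubly augmented

A diminished fifth spans 6 semitones.
A third spanning 6 semitones is doubly augmented (the major third is 4).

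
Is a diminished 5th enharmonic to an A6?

No

A diminished fifth spans 6 semitones; an augmented sixth spans 10.
The spans differ, so they are not enharmonic equivalents.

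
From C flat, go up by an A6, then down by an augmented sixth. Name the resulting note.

Cb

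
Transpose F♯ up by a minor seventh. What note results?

E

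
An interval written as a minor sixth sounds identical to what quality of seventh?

A minor sixth spans 8 semitones.
A seventh spanning 8 semitones is doubly diminished (the major seventh is 11).

doubly diminished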